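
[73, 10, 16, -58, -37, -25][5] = -25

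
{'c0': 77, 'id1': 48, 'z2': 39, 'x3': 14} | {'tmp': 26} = {'c0': 77, 'id1': 48, 'z2': 39, 'x3': 14, 'tmp': 26}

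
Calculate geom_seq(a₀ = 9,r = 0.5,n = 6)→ a_0 = 9*0.5^0 = 9.0
a_1 = 9*0.5^1 = 4.5
a_2 = 9*0.5^2 = 2.25
...
= [9.0, 4.5, 2.25, 1.125, 0.5625, 0.28125]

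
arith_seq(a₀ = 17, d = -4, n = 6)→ [17, 13, 9, 5, 1, -3]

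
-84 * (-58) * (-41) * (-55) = 10986360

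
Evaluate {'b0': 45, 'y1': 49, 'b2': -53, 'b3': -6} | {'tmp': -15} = {'b0': 45, 'y1': 49, 'b2': -53, 'b3': -6, 'tmp': -15}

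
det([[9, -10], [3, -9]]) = -51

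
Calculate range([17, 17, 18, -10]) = 28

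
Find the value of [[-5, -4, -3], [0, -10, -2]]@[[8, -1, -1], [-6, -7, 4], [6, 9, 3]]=C[0][0] = (-5)*(8) + (-4)*(-6) + (-3)*(6) = -34
C[0][1] = (-5)*(-1) + (-4)*(-7) + (-3)*(9) = 6
C[0][2] = (-5)*(-1) + (-4)*(4) + (-3)*(3) = -20
C[1][0] = (0)*(8) + (-10)*(-6) + (-2)*(6) = 48
C[1][1] = (0)*(-1) + (-10)*(-7) + (-2)*(9) = 52
C[1][2] = (0)*(-1) + (-10)*(4) + (-2)*(3) = -46
= [[-34, 6, -20], [48, 52, -46]]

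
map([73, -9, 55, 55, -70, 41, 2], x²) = [5329, 81, 3025, 3025, 4900, 1681, 4]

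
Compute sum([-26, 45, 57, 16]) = 92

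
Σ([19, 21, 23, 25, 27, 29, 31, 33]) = 19 + 21 + 23 + 25 + 27 + 29 + 31 + 33
= 208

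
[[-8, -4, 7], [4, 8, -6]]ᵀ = [[-8, 4], [-4, 8], [7, -6]]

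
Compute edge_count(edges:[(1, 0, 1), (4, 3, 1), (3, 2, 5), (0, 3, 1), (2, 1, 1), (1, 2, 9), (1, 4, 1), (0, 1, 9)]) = 8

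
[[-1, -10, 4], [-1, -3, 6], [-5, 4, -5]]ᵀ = [[-1, -1, -5], [-10, -3, 4], [4, 6, -5]]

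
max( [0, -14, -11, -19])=0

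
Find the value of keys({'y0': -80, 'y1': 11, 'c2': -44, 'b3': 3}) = ['y0', 'y1', 'c2', 'b3']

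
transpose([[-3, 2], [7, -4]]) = [[-3, 7], [2, -4]]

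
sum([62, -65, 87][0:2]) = slice → [62, -65]
62 + (-65)
= -3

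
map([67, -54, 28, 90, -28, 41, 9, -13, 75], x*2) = [134, -108, 56, 180, -56, 82, 18, -26, 150]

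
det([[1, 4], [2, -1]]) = -9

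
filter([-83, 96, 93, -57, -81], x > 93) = keep x where x > 93: -83✗, 96✓, 93✗, -57✗, -81✗
= [96]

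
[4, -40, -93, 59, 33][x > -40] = [4, 59, 33]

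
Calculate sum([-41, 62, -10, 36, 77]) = (-41) + 62 + (-10) + 36 + 77
= 124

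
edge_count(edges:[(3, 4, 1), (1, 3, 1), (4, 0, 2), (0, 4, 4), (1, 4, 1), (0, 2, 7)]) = 6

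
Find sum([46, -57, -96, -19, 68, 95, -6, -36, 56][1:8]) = -51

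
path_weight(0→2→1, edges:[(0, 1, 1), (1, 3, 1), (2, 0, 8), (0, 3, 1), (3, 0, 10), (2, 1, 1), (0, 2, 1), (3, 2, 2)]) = w(0→2)=1 + w(2→1)=1
= 2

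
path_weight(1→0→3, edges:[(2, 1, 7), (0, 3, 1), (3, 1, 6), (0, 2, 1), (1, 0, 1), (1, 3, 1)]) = w(1→0)=1 + w(0→3)=1
= 2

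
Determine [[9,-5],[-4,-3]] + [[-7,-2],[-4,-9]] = [[2, -7], [-8, -12]]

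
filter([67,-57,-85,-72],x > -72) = [67, -57]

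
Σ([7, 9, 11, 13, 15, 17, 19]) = 91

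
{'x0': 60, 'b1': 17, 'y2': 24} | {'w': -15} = {'x0': 60, 'b1': 17, 'y2': 24, 'w': -15}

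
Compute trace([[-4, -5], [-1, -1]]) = diagonal: (-4) + (-1)
= -5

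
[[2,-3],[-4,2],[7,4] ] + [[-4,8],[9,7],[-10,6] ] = [[-2, 5], [5, 9], [-3, 10]]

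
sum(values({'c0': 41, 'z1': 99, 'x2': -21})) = 41 + 99 + (-21)
= 119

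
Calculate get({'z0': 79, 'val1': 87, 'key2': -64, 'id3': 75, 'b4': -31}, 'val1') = 87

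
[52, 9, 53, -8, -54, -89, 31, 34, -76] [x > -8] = [52, 9, 53, 31, 34]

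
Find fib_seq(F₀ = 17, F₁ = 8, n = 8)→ [17, 8, 25, 33, 58, 91, 149, 240]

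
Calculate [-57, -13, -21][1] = -13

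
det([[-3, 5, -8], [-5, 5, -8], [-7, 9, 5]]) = (1)*(-3)*det([[5, -8], [9, 5]]) + (-1)*(5)*det([[-5, -8], [-7, 5]]) + (1)*(-8)*det([[-5, 5], [-7, 9]])
= -291 + 405 + 80
= 194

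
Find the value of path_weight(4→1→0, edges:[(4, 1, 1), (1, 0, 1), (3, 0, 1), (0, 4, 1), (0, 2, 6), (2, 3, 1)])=w(4→1)=1 + w(1→0)=1
= 2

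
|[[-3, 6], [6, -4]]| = -24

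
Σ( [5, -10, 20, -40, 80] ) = 55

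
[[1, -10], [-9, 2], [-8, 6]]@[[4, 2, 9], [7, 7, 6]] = C[0][0] = (1)*(4) + (-10)*(7) = -66
C[0][1] = (1)*(2) + (-10)*(7) = -68
C[0][2] = (1)*(9) + (-10)*(6) = -51
C[1][0] = (-9)*(4) + (2)*(7) = -22
C[1][1] = (-9)*(2) + (2)*(7) = -4
C[1][2] = (-9)*(9) + (2)*(6) = -69
... (3 more cells)
= [[-66, -68, -51], [-22, -4, -69], [10, 26, -36]]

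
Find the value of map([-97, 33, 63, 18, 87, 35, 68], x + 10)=[-87, 43, 73, 28, 97, 45, 78]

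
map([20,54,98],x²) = [400, 2916, 9604]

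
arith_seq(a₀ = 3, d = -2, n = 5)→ [3, 1, -1, -3, -5]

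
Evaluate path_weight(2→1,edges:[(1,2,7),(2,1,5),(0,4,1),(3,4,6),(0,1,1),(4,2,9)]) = w(2→1)=5
= 5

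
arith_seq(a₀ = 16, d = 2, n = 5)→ [16, 18, 20, 22, 24]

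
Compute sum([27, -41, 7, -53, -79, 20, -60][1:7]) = -206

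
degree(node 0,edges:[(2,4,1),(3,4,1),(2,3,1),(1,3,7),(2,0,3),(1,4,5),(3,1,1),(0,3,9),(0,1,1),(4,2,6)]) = 3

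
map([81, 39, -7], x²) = (81)²=6561, (39)²=1521, (-7)²=49
= [6561, 1521, 49]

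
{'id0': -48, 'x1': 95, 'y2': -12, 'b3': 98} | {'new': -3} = {'id0': -48, 'x1': 95, 'y2': -12, 'b3': 98, 'new': -3}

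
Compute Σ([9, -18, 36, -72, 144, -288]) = 9 + -18 + 36 + -72 + 144 + -288
= -189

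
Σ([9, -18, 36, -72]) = 9 + -18 + 36 + -72
= -45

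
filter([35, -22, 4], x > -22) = keep x where x > -22: 35✓, -22✗, 4✓
= [35, 4]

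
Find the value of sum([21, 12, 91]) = 21 + 12 + 91
= 124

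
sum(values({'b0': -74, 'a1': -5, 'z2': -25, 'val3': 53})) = (-74) + (-5) + (-25) + 53
= -51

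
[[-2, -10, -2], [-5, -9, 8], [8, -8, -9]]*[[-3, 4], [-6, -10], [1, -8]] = C[0][0] = (-2)*(-3) + (-10)*(-6) + (-2)*(1) = 64
C[0][1] = (-2)*(4) + (-10)*(-10) + (-2)*(-8) = 108
C[1][0] = (-5)*(-3) + (-9)*(-6) + (8)*(1) = 77
C[1][1] = (-5)*(4) + (-9)*(-10) + (8)*(-8) = 6
C[2][0] = (8)*(-3) + (-8)*(-6) + (-9)*(1) = 15
C[2][1] = (8)*(4) + (-8)*(-10) + (-9)*(-8) = 184
= [[64, 108], [77, 6], [15, 184]]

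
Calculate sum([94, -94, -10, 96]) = 94 + (-94) + (-10) + 96
= 86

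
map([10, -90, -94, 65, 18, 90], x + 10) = 10+10=20, -90+10=-80, -94+10=-84, 65+10=75, 18+10=28, 90+10=100
= [20, -80, -84, 75, 28, 100]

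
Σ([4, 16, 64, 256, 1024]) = 4 + 16 + 64 + 256 + 1024
= 1364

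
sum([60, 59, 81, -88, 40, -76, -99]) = 60 + 59 + 81 + (-88) + 40 + (-76) + (-99)
= -23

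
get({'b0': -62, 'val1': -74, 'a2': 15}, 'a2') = 15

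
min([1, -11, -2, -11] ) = -11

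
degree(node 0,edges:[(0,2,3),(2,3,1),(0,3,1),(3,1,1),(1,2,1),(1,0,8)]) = incident: (0,2), (0,3), (1,0)
= 3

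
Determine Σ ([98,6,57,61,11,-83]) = 98 + 6 + 57 + 61 + 11 + (-83)
= 150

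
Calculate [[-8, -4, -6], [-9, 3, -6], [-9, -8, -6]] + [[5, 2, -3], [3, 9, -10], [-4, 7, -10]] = [[-3, -2, -9], [-6, 12, -16], [-13, -1, -16]]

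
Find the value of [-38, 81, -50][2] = -50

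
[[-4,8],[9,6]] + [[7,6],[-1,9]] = [[3, 14], [8, 15]]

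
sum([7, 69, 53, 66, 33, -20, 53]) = 261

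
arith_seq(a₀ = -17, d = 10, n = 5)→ [-17, -7, 3, 13, 23]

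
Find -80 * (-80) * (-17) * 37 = -4025600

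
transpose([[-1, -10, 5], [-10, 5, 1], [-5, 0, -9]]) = [[-1, -10, -5], [-10, 5, 0], [5, 1, -9]]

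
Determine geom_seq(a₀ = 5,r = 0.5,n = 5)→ [5.0, 2.5, 1.25, 0.625, 0.3125]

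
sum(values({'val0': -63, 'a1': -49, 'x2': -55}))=(-63) + (-49) + (-55)
= -167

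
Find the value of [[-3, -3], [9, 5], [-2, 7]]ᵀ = [[-3, 9, -2], [-3, 5, 7]]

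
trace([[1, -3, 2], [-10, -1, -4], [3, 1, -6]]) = diagonal: 1 + (-1) + (-6)
= -6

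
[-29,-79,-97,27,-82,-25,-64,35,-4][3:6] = [27, -82, -25]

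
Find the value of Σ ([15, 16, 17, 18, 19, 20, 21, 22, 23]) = 15 + 16 + 17 + 18 + 19 + 20 + 21 + 22 + 23
= 171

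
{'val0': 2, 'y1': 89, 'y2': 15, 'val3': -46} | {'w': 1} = {'val0': 2, 'y1': 89, 'y2': 15, 'val3': -46, 'w': 1}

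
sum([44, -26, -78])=44 + (-26) + (-78)
= -60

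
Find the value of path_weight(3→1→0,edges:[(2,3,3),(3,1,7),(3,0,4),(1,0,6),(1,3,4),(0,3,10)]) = 13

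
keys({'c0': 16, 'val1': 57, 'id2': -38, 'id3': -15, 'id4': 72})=['c0', 'val1', 'id2', 'id3', 'id4']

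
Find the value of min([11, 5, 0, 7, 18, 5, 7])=0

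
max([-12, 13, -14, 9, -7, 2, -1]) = 13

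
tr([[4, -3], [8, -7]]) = -3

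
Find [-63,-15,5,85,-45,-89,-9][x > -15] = [5, 85, -9]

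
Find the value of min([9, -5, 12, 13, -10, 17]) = -10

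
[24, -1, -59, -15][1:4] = [-1, -59, -15]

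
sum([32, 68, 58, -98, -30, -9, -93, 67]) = -5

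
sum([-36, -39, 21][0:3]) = slice → [-36, -39, 21]
(-36) + (-39) + 21
= -54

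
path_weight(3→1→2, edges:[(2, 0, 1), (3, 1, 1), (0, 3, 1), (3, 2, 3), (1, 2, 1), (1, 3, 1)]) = w(3→1)=1 + w(1→2)=1
= 2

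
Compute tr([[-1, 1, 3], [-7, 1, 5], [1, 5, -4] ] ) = diagonal: (-1) + 1 + (-4)
= -4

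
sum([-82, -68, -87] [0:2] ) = slice → [-82, -68]
(-82) + (-68)
= -150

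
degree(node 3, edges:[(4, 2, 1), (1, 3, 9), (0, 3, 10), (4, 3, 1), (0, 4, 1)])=3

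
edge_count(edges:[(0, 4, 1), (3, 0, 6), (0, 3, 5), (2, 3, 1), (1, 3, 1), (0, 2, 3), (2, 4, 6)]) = 7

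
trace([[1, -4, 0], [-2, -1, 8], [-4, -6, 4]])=4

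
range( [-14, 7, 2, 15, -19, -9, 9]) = 34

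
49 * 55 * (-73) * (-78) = 15345330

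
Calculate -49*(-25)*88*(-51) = -5497800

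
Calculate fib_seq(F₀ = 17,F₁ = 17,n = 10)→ [17, 17, 34, 51, 85, 136, 221, 357, 578, 935]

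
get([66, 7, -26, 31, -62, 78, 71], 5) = 78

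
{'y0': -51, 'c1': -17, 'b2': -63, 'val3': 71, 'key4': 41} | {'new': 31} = {'y0': -51, 'c1': -17, 'b2': -63, 'val3': 71, 'key4': 41, 'new': 31}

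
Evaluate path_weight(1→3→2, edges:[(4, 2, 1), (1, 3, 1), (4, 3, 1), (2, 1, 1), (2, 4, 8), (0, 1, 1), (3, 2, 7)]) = w(1→3)=1 + w(3→2)=7
= 8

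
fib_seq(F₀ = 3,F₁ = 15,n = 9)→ [3, 15, 18, 33, 51, 84, 135, 219, 354]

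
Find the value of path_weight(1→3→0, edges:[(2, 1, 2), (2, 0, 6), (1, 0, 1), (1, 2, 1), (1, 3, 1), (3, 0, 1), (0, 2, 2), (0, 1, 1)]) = 2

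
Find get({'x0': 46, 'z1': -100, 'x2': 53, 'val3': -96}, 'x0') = 46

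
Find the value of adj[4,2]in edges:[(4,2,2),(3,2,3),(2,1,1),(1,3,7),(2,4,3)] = 2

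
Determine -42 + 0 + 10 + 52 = 20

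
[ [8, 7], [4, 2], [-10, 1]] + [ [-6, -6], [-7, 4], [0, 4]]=[[2, 1], [-3, 6], [-10, 5]]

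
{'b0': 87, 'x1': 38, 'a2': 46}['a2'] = 46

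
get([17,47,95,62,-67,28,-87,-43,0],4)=-67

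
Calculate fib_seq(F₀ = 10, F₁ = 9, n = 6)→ F_2 = F_1 + F_0 = 19
F_3 = F_2 + F_1 = 28
F_4 = F_3 + F_2 = 47
...
= [10, 9, 19, 28, 47, 75]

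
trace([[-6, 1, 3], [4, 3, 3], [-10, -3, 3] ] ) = 0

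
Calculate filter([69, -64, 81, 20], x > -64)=keep x where x > -64: 69✓, -64✗, 81✓, 20✓
= [69, 81, 20]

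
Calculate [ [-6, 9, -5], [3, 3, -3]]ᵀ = [[-6, 3], [9, 3], [-5, -3]]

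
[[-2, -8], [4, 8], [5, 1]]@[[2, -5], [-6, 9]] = [[44, -62], [-40, 52], [4, -16]]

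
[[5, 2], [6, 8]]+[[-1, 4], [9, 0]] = [[4, 6], [15, 8]]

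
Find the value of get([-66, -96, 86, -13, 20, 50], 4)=20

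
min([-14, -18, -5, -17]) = -18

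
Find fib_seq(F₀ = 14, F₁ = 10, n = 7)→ F_2 = F_1 + F_0 = 24
F_3 = F_2 + F_1 = 34
F_4 = F_3 + F_2 = 58
...
= [14, 10, 24, 34, 58, 92, 150]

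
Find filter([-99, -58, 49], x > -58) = keep x where x > -58: -99✗, -58✗, 49✓
= [49]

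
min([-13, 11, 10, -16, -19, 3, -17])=-19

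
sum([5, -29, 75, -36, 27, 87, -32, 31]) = 128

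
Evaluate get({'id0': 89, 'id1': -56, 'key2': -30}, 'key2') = -30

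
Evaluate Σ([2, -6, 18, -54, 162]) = 2 + -6 + 18 + -54 + 162
= 122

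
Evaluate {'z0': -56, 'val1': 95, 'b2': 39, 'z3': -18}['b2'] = 39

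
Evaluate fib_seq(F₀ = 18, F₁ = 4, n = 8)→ [18, 4, 22, 26, 48, 74, 122, 196]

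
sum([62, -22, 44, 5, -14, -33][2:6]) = slice → [44, 5, -14, -33]
44 + 5 + (-14) + (-33)
= 2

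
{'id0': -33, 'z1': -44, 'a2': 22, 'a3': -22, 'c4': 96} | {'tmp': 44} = {'id0': -33, 'z1': -44, 'a2': 22, 'a3': -22, 'c4': 96, 'tmp': 44}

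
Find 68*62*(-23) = -96968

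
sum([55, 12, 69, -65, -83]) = -12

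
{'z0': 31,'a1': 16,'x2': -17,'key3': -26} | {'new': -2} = {'z0': 31, 'a1': 16, 'x2': -17, 'key3': -26, 'new': -2}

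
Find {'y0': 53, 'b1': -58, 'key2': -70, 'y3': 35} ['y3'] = 35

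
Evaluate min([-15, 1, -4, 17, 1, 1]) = -15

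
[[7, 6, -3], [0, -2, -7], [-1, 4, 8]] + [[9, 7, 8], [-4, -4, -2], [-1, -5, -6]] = [[16, 13, 5], [-4, -6, -9], [-2, -1, 2]]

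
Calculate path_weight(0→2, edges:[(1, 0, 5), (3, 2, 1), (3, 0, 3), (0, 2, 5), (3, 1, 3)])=5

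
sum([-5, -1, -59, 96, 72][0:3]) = slice → [-5, -1, -59]
(-5) + (-1) + (-59)
= -65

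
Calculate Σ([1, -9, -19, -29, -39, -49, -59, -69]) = 1 + (-9) + (-19) + (-29) + (-39) + (-49) + (-59) + (-69)
= -272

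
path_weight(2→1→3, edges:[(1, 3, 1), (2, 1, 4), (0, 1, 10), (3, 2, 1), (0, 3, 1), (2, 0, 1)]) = w(2→1)=4 + w(1→3)=1
= 5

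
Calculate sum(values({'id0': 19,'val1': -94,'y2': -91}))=-166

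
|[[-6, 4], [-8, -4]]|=(-6)*(-4) - (4)*(-8)
= 56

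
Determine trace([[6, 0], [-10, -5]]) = 1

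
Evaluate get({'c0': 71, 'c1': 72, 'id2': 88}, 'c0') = 71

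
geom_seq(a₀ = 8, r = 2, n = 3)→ [8, 16, 32]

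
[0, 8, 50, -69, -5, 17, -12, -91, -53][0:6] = [0, 8, 50, -69, -5, 17]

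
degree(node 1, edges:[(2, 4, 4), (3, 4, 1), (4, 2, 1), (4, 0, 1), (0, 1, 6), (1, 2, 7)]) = incident: (0,1), (1,2)
= 2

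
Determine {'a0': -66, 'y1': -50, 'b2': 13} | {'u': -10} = {'a0': -66, 'y1': -50, 'b2': 13, 'u': -10}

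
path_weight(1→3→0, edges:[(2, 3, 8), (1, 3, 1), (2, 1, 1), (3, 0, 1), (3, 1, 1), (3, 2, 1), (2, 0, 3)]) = w(1→3)=1 + w(3→0)=1
= 2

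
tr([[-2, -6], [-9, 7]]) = 5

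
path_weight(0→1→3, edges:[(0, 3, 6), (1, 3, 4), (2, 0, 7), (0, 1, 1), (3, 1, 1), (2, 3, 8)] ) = 5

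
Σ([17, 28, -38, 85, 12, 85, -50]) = 17 + 28 + (-38) + 85 + 12 + 85 + (-50)
= 139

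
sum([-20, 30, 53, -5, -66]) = -8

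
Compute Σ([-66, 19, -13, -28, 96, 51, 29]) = (-66) + 19 + (-13) + (-28) + 96 + 51 + 29
= 88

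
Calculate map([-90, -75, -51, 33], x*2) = -90*2=-180, -75*2=-150, -51*2=-102, 33*2=66
= [-180, -150, -102, 66]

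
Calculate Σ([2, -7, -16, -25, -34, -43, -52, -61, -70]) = 2 + (-7) + (-16) + (-25) + (-34) + (-43) + (-52) + (-61) + (-70)
= -306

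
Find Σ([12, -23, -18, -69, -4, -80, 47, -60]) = 12 + (-23) + (-18) + (-69) + (-4) + (-80) + 47 + (-60)
= -195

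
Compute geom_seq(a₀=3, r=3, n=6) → a_0 = 3*3^0 = 3
a_1 = 3*3^1 = 9
a_2 = 3*3^2 = 27
...
= [3, 9, 27, 81, 243, 729]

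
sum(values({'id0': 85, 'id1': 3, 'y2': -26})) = 62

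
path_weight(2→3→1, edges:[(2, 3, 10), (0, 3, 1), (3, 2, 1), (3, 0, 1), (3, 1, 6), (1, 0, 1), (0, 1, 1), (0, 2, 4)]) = 16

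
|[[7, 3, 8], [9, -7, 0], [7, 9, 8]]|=(1)*(7)*det([[-7, 0], [9, 8]]) + (-1)*(3)*det([[9, 0], [7, 8]]) + (1)*(8)*det([[9, -7], [7, 9]])
= -392 + -216 + 1040
= 432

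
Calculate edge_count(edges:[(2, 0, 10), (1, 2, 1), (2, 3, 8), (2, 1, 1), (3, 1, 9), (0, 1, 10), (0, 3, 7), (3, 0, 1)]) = 8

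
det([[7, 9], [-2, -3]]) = (7)*(-3) - (9)*(-2)
= -3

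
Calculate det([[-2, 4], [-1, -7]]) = (-2)*(-7) - (4)*(-1)
= 18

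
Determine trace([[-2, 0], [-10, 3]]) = diagonal: (-2) + 3
= 1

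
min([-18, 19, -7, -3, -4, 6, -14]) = -18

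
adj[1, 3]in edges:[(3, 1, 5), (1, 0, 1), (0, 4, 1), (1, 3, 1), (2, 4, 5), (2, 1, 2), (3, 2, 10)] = 1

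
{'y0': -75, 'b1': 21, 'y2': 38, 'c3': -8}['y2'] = 38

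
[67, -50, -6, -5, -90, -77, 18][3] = -5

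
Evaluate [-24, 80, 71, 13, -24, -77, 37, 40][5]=-77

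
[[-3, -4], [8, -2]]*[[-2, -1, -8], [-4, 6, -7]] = C[0][0] = (-3)*(-2) + (-4)*(-4) = 22
C[0][1] = (-3)*(-1) + (-4)*(6) = -21
C[0][2] = (-3)*(-8) + (-4)*(-7) = 52
C[1][0] = (8)*(-2) + (-2)*(-4) = -8
C[1][1] = (8)*(-1) + (-2)*(6) = -20
C[1][2] = (8)*(-8) + (-2)*(-7) = -50
= [[22, -21, 52], [-8, -20, -50]]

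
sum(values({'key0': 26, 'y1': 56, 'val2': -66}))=26 + 56 + (-66)
= 16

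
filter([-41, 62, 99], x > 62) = keep x where x > 62: -41✗, 62✗, 99✓
= [99]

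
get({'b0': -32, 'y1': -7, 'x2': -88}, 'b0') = -32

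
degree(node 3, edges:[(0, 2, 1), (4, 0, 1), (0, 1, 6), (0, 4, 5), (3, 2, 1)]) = 1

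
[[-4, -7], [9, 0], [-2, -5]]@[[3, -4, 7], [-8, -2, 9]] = [[44, 30, -91], [27, -36, 63], [34, 18, -59]]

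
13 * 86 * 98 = 109564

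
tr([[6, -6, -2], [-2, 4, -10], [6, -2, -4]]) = 6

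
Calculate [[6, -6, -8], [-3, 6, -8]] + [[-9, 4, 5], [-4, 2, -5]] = [[-3, -2, -3], [-7, 8, -13]]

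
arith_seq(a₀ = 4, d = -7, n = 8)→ a_0 = 4 + 0*-7 = 4
a_1 = 4 + 1*-7 = -3
a_2 = 4 + 2*-7 = -10
...
= [4, -3, -10, -17, -24, -31, -38, -45]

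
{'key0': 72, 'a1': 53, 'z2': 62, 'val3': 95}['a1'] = 53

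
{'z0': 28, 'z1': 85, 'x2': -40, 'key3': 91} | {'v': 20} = {'z0': 28, 'z1': 85, 'x2': -40, 'key3': 91, 'v': 20}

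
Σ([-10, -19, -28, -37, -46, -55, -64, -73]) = -332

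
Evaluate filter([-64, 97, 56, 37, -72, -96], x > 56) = keep x where x > 56: -64✗, 97✓, 56✗, 37✗, -72✗, -96✗
= [97]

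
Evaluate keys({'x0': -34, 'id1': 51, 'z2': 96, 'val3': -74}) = ['x0', 'id1', 'z2', 'val3']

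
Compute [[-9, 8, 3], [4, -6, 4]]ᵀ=[[-9, 4], [8, -6], [3, 4]]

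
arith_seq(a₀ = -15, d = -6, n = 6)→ a_0 = -15 + 0*-6 = -15
a_1 = -15 + 1*-6 = -21
a_2 = -15 + 2*-6 = -27
...
= [-15, -21, -27, -33, -39, -45]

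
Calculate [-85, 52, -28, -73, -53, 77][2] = -28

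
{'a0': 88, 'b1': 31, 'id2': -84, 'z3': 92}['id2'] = -84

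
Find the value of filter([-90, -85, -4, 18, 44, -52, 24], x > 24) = [44]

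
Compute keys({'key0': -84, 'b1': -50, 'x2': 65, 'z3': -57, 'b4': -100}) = ['key0', 'b1', 'x2', 'z3', 'b4']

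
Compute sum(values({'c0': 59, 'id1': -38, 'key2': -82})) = 59 + (-38) + (-82)
= -61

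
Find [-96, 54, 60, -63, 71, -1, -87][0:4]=[-96, 54, 60, -63]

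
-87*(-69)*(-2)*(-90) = 1080540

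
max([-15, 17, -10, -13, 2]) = 17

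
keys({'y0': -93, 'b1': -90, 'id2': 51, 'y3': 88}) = ['y0', 'b1', 'id2', 'y3']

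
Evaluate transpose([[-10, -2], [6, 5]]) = [[-10, 6], [-2, 5]]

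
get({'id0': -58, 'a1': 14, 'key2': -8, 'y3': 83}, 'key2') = -8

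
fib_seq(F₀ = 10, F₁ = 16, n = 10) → F_2 = F_1 + F_0 = 26
F_3 = F_2 + F_1 = 42
F_4 = F_3 + F_2 = 68
...
= [10, 16, 26, 42, 68, 110, 178, 288, 466, 754]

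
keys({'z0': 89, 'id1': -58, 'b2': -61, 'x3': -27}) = ['z0', 'id1', 'b2', 'x3']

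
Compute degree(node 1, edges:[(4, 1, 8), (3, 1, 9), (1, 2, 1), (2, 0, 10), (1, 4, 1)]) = 4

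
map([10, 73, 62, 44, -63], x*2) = 10*2=20, 73*2=146, 62*2=124, 44*2=88, -63*2=-126
= [20, 146, 124, 88, -126]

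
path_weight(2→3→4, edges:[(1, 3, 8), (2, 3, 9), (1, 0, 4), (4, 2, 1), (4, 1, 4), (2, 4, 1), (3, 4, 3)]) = 12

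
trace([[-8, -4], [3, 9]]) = 1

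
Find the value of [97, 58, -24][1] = 58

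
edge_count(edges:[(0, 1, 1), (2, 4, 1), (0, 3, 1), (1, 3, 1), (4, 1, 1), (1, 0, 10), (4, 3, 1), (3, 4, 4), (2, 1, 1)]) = 9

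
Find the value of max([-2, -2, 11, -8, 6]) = 11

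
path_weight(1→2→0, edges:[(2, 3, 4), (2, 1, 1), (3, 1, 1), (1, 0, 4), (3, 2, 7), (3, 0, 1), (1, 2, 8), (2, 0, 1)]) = 9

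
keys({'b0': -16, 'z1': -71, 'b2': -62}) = ['b0', 'z1', 'b2']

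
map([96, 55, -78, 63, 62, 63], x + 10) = [106, 65, -68, 73, 72, 73]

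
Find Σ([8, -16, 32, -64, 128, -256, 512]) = 8 + -16 + 32 + -64 + 128 + -256 + 512
= 344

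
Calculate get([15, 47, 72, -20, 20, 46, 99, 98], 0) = 15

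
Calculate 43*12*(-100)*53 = -2734800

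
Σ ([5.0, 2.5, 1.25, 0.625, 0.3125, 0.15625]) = 9.84375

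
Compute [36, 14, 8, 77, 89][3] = 77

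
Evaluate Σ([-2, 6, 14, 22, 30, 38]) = 108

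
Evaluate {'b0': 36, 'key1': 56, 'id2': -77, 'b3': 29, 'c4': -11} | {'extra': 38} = {'b0': 36, 'key1': 56, 'id2': -77, 'b3': 29, 'c4': -11, 'extra': 38}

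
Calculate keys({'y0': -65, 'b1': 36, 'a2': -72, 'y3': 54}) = ['y0', 'b1', 'a2', 'y3']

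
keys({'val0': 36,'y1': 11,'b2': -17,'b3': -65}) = ['val0', 'y1', 'b2', 'b3']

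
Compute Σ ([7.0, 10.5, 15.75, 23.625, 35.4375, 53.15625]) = 145.46875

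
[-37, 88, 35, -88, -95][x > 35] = keep x where x > 35: -37✗, 88✓, 35✗, -88✗, -95✗
= [88]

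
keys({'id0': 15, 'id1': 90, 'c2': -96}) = ['id0', 'id1', 'c2']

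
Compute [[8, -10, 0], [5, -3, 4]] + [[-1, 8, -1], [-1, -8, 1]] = [[7, -2, -1], [4, -11, 5]]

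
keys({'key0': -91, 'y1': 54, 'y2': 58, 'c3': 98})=['key0', 'y1', 'y2', 'c3']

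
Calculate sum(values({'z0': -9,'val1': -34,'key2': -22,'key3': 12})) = (-9) + (-34) + (-22) + 12
= -53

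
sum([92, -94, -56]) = 92 + (-94) + (-56)
= -58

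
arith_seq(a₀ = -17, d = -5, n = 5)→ [-17, -22, -27, -32, -37]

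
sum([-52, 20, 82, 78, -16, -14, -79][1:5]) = 164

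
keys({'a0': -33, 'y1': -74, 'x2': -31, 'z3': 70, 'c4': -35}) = ['a0', 'y1', 'x2', 'z3', 'c4']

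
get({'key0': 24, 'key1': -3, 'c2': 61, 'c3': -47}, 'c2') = 61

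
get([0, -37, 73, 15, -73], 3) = 15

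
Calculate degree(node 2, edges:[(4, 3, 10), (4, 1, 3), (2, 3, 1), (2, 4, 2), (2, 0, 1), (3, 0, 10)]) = 3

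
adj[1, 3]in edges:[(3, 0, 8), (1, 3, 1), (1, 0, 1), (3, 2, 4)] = 1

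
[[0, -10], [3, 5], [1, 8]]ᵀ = [[0, 3, 1], [-10, 5, 8]]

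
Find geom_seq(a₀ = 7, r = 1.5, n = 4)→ [7.0, 10.5, 15.75, 23.625]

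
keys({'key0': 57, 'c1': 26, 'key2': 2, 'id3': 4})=['key0', 'c1', 'key2', 'id3']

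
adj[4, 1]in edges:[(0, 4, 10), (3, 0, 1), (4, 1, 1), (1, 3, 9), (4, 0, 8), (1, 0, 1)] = 1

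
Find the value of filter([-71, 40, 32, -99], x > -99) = [-71, 40, 32]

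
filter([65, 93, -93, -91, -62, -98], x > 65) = [93]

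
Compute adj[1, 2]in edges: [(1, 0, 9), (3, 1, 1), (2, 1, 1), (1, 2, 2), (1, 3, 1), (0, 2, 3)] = 2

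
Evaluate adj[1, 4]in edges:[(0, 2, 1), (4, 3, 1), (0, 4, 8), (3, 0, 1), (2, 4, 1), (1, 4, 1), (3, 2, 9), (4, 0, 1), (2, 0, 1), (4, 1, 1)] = 1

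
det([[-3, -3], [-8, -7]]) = (-3)*(-7) - (-3)*(-8)
= -3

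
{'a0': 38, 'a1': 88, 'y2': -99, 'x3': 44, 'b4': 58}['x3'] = 44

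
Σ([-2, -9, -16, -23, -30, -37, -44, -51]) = (-2) + (-9) + (-16) + (-23) + (-30) + (-37) + (-44) + (-51)
= -212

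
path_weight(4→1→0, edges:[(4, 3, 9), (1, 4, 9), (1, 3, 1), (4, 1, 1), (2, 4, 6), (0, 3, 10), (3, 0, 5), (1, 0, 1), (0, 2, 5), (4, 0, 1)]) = w(4→1)=1 + w(1→0)=1
= 2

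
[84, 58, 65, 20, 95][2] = 65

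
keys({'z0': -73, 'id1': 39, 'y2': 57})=['z0', 'id1', 'y2']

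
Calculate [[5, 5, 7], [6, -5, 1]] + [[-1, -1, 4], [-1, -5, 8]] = [[4, 4, 11], [5, -10, 9]]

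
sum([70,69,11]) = 70 + 69 + 11
= 150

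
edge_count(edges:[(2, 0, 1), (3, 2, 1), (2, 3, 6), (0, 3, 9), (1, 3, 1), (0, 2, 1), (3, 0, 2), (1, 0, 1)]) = 8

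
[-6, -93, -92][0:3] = [-6, -93, -92]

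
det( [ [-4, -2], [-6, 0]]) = (-4)*(0) - (-2)*(-6)
= -12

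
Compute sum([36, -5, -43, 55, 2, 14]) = 59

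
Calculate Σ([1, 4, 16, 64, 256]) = 341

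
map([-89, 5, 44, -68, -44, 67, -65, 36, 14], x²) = [7921, 25, 1936, 4624, 1936, 4489, 4225, 1296, 196]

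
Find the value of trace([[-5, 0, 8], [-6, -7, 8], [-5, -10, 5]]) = diagonal: (-5) + (-7) + 5
= -7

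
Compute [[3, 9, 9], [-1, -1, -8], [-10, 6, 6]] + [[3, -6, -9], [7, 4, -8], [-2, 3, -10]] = [[6, 3, 0], [6, 3, -16], [-12, 9, -4]]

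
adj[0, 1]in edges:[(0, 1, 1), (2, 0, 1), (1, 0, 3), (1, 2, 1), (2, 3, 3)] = 1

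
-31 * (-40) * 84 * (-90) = -9374400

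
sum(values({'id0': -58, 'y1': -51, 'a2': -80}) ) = -189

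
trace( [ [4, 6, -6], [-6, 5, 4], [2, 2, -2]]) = diagonal: 4 + 5 + (-2)
= 7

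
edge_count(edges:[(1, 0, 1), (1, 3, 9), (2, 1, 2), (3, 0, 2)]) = 4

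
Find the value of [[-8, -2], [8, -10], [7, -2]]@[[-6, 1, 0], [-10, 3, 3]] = C[0][0] = (-8)*(-6) + (-2)*(-10) = 68
C[0][1] = (-8)*(1) + (-2)*(3) = -14
C[0][2] = (-8)*(0) + (-2)*(3) = -6
C[1][0] = (8)*(-6) + (-10)*(-10) = 52
C[1][1] = (8)*(1) + (-10)*(3) = -22
C[1][2] = (8)*(0) + (-10)*(3) = -30
... (3 more cells)
= [[68, -14, -6], [52, -22, -30], [-22, 1, -6]]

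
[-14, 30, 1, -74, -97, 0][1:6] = [30, 1, -74, -97, 0]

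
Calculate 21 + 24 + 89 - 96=38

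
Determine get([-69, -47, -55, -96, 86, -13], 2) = -55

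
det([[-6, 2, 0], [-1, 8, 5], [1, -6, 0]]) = -170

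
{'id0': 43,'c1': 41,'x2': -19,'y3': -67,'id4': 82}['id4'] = 82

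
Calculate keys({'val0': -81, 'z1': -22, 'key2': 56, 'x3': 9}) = ['val0', 'z1', 'key2', 'x3']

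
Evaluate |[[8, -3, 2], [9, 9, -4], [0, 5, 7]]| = (1)*(8)*det([[9, -4], [5, 7]]) + (-1)*(-3)*det([[9, -4], [0, 7]]) + (1)*(2)*det([[9, 9], [0, 5]])
= 664 + 189 + 90
= 943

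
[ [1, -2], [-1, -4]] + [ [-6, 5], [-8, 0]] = [[-5, 3], [-9, -4]]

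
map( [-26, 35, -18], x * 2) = -26*2=-52, 35*2=70, -18*2=-36
= [-52, 70, -36]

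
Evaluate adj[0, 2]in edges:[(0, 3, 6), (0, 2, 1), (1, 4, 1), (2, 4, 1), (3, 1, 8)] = 1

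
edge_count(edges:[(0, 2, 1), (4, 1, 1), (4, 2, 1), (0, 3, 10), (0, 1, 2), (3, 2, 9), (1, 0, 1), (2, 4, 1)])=8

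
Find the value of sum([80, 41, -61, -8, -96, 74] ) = 30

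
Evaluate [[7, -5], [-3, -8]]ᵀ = [[7, -3], [-5, -8]]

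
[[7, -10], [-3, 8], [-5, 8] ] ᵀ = [[7, -3, -5], [-10, 8, 8]]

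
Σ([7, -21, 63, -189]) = 7 + -21 + 63 + -189
= -140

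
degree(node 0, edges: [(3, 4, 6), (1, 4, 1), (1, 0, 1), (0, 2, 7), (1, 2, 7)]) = 2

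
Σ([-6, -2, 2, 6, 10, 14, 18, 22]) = 64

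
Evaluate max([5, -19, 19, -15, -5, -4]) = 19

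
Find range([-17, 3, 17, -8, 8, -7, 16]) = 34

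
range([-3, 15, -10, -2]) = 25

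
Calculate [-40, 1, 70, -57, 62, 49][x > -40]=[1, 70, 62, 49]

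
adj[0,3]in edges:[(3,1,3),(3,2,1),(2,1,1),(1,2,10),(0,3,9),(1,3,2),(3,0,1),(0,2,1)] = 9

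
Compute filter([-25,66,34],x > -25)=keep x where x > -25: -25✗, 66✓, 34✓
= [66, 34]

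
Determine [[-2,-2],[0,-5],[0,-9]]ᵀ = [[-2, 0, 0], [-2, -5, -9]]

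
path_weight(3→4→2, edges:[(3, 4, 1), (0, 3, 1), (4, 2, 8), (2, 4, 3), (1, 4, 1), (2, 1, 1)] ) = w(3→4)=1 + w(4→2)=8
= 9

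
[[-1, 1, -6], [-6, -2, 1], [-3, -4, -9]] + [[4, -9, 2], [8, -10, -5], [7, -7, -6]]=[[3, -8, -4], [2, -12, -4], [4, -11, -15]]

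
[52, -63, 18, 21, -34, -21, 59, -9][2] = 18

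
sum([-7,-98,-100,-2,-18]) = -225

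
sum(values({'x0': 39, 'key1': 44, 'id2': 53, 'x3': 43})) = 179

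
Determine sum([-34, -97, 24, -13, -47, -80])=-247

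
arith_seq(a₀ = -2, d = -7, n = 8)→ [-2, -9, -16, -23, -30, -37, -44, -51]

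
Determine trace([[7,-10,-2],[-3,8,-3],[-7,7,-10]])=5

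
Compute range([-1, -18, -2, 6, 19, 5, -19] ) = 38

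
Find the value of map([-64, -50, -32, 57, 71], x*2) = [-128, -100, -64, 114, 142]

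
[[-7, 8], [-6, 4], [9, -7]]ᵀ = [[-7, -6, 9], [8, 4, -7]]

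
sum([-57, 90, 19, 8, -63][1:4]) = slice → [90, 19, 8]
90 + 19 + 8
= 117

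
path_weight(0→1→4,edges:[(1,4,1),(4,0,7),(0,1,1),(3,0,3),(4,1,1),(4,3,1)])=2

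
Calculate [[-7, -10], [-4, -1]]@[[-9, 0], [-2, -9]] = C[0][0] = (-7)*(-9) + (-10)*(-2) = 83
C[0][1] = (-7)*(0) + (-10)*(-9) = 90
C[1][0] = (-4)*(-9) + (-1)*(-2) = 38
C[1][1] = (-4)*(0) + (-1)*(-9) = 9
= [[83, 90], [38, 9]]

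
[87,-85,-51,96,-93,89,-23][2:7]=[-51, 96, -93, 89, -23]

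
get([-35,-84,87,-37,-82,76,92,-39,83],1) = -84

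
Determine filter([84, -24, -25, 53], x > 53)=keep x where x > 53: 84✓, -24✗, -25✗, 53✗
= [84]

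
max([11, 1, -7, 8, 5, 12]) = 12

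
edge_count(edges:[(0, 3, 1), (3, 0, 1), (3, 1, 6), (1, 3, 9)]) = 4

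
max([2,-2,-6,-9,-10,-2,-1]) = 2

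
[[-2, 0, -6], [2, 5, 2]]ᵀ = [[-2, 2], [0, 5], [-6, 2]]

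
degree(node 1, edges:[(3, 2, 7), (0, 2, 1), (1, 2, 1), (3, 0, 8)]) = 1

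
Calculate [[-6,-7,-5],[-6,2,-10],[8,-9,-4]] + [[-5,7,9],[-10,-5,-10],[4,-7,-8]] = [[-11, 0, 4], [-16, -3, -20], [12, -16, -12]]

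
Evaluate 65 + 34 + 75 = 174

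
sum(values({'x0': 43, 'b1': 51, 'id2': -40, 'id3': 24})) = 78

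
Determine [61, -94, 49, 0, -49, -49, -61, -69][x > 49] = keep x where x > 49: 61✓, -94✗, 49✗, 0✗, -49✗, -49✗, -61✗, -69✗
= [61]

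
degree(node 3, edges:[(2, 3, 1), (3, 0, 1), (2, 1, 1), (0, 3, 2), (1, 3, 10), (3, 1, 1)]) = 5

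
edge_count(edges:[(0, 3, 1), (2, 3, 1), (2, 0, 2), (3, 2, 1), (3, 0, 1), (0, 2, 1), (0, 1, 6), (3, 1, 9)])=8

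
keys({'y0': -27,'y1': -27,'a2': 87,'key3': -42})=['y0', 'y1', 'a2', 'key3']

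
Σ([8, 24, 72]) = 8 + 24 + 72
= 104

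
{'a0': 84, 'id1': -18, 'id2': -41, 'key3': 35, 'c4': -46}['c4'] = -46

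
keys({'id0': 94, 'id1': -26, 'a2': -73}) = ['id0', 'id1', 'a2']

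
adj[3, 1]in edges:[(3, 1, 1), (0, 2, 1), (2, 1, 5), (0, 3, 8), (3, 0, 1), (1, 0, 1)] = 1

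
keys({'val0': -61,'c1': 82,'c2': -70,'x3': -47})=['val0', 'c1', 'c2', 'x3']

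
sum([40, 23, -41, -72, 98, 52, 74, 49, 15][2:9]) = slice → [-41, -72, 98, 52, 74, 49, 15]
(-41) + (-72) + 98 + 52 + 74 + 49 + 15
= 175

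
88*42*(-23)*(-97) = 8245776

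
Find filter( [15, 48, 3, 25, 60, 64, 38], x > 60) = [64]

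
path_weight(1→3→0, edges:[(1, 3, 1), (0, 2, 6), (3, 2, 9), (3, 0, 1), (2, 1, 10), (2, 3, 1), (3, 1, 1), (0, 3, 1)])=2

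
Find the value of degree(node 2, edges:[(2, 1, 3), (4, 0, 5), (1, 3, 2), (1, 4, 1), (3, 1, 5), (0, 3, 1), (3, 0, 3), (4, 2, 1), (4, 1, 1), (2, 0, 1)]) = 3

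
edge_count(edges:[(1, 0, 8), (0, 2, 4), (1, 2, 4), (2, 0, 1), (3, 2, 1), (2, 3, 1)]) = 6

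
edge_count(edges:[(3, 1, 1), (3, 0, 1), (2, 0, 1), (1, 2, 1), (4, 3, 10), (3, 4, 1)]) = 6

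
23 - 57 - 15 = -49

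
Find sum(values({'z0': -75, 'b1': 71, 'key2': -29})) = -33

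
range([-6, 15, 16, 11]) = 22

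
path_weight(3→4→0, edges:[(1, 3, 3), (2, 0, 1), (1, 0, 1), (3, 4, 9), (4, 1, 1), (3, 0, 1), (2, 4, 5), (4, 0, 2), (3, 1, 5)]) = 11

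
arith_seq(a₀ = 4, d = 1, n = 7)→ a_0 = 4 + 0*1 = 4
a_1 = 4 + 1*1 = 5
a_2 = 4 + 2*1 = 6
...
= [4, 5, 6, 7, 8, 9, 10]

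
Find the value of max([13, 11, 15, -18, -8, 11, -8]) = 15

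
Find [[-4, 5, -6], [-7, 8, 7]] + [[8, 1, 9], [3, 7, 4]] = [[4, 6, 3], [-4, 15, 11]]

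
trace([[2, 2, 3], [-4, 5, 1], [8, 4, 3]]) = 10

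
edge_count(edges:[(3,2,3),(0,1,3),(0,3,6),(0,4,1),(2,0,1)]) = 5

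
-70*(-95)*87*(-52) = -30084600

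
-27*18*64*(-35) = 1088640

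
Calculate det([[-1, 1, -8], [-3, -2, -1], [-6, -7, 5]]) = -34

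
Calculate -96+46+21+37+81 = 89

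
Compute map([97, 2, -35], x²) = [9409, 4, 1225]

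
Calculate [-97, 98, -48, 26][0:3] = [-97, 98, -48]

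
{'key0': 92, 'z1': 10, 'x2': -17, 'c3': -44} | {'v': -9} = {'key0': 92, 'z1': 10, 'x2': -17, 'c3': -44, 'v': -9}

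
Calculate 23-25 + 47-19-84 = -58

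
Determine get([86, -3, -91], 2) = -91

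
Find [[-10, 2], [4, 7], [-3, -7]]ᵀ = [[-10, 4, -3], [2, 7, -7]]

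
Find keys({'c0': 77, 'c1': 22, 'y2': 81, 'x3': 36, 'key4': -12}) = ['c0', 'c1', 'y2', 'x3', 'key4']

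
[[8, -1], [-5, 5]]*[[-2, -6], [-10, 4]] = C[0][0] = (8)*(-2) + (-1)*(-10) = -6
C[0][1] = (8)*(-6) + (-1)*(4) = -52
C[1][0] = (-5)*(-2) + (5)*(-10) = -40
C[1][1] = (-5)*(-6) + (5)*(4) = 50
= [[-6, -52], [-40, 50]]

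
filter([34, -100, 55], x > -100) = [34, 55]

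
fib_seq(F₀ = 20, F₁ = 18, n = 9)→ F_2 = F_1 + F_0 = 38
F_3 = F_2 + F_1 = 56
F_4 = F_3 + F_2 = 94
...
= [20, 18, 38, 56, 94, 150, 244, 394, 638]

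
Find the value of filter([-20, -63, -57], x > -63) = [-20, -57]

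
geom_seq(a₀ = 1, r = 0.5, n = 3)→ [1.0, 0.5, 0.25]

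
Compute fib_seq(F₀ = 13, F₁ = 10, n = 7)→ F_2 = F_1 + F_0 = 23
F_3 = F_2 + F_1 = 33
F_4 = F_3 + F_2 = 56
...
= [13, 10, 23, 33, 56, 89, 145]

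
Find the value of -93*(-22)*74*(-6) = -908424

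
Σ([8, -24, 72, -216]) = 8 + -24 + 72 + -216
= -160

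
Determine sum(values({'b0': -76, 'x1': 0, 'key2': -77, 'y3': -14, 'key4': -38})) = -205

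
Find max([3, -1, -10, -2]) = 3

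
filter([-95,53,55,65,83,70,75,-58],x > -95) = [53, 55, 65, 83, 70, 75, -58]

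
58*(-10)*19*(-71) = 782420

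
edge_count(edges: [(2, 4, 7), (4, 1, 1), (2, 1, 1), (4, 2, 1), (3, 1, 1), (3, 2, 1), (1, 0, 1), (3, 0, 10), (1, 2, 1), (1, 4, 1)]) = 10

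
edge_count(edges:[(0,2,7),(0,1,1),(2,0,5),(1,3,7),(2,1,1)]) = 5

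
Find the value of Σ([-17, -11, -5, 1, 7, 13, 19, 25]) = 32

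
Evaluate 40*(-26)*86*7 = -626080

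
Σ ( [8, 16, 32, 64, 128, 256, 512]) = 8 + 16 + 32 + 64 + 128 + 256 + 512
= 1016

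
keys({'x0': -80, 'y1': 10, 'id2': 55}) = ['x0', 'y1', 'id2']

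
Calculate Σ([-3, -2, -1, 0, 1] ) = (-3) + (-2) + (-1) + 0 + 1
= -5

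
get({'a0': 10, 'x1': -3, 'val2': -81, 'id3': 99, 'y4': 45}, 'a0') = 10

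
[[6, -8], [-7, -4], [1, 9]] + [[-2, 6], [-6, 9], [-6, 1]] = [[4, -2], [-13, 5], [-5, 10]]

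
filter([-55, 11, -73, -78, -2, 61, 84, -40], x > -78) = [-55, 11, -73, -2, 61, 84, -40]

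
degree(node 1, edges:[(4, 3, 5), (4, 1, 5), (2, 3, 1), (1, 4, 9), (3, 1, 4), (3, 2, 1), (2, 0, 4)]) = 3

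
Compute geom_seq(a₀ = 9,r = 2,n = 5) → a_0 = 9*2^0 = 9
a_1 = 9*2^1 = 18
a_2 = 9*2^2 = 36
...
= [9, 18, 36, 72, 144]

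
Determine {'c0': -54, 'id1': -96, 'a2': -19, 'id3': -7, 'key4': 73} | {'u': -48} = {'c0': -54, 'id1': -96, 'a2': -19, 'id3': -7, 'key4': 73, 'u': -48}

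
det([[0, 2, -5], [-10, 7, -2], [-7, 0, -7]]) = (1)*(0)*det([[7, -2], [0, -7]]) + (-1)*(2)*det([[-10, -2], [-7, -7]]) + (1)*(-5)*det([[-10, 7], [-7, 0]])
= 0 + -112 + -245
= -357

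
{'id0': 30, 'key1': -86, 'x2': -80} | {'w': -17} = {'id0': 30, 'key1': -86, 'x2': -80, 'w': -17}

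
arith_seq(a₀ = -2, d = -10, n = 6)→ [-2, -12, -22, -32, -42, -52]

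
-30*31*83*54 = -4168260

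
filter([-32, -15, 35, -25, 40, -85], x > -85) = [-32, -15, 35, -25, 40]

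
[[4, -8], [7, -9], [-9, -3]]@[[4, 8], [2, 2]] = C[0][0] = (4)*(4) + (-8)*(2) = 0
C[0][1] = (4)*(8) + (-8)*(2) = 16
C[1][0] = (7)*(4) + (-9)*(2) = 10
C[1][1] = (7)*(8) + (-9)*(2) = 38
C[2][0] = (-9)*(4) + (-3)*(2) = -42
C[2][1] = (-9)*(8) + (-3)*(2) = -78
= [[0, 16], [10, 38], [-42, -78]]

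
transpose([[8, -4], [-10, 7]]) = [[8, -10], [-4, 7]]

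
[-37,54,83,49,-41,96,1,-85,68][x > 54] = keep x where x > 54: -37✗, 54✗, 83✓, 49✗, -41✗, 96✓, 1✗, -85✗, 68✓
= [83, 96, 68]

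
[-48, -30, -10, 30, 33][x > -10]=[30, 33]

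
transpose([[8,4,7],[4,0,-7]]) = [[8, 4], [4, 0], [7, -7]]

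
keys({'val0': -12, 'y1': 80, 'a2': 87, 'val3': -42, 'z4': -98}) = ['val0', 'y1', 'a2', 'val3', 'z4']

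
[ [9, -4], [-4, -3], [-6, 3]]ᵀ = [[9, -4, -6], [-4, -3, 3]]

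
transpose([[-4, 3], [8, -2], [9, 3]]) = [[-4, 8, 9], [3, -2, 3]]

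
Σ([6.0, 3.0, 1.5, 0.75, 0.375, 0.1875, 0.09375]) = 6.0 + 3.0 + 1.5 + 0.75 + 0.375 + 0.1875 + 0.09375
= 11.90625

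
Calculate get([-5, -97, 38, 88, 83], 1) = -97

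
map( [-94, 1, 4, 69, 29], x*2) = -94*2=-188, 1*2=2, 4*2=8, 69*2=138, 29*2=58
= [-188, 2, 8, 138, 58]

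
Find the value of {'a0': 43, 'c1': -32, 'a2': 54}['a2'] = 54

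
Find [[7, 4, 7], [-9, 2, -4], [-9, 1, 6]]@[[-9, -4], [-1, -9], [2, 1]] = C[0][0] = (7)*(-9) + (4)*(-1) + (7)*(2) = -53
C[0][1] = (7)*(-4) + (4)*(-9) + (7)*(1) = -57
C[1][0] = (-9)*(-9) + (2)*(-1) + (-4)*(2) = 71
C[1][1] = (-9)*(-4) + (2)*(-9) + (-4)*(1) = 14
C[2][0] = (-9)*(-9) + (1)*(-1) + (6)*(2) = 92
C[2][1] = (-9)*(-4) + (1)*(-9) + (6)*(1) = 33
= [[-53, -57], [71, 14], [92, 33]]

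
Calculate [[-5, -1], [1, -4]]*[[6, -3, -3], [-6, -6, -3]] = C[0][0] = (-5)*(6) + (-1)*(-6) = -24
C[0][1] = (-5)*(-3) + (-1)*(-6) = 21
C[0][2] = (-5)*(-3) + (-1)*(-3) = 18
C[1][0] = (1)*(6) + (-4)*(-6) = 30
C[1][1] = (1)*(-3) + (-4)*(-6) = 21
C[1][2] = (1)*(-3) + (-4)*(-3) = 9
= [[-24, 21, 18], [30, 21, 9]]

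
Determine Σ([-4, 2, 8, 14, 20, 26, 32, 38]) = 136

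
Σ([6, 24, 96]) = 6 + 24 + 96
= 126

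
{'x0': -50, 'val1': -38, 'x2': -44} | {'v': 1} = {'x0': -50, 'val1': -38, 'x2': -44, 'v': 1}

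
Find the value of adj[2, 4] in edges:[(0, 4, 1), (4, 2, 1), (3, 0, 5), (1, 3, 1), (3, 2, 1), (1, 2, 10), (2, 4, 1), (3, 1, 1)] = 1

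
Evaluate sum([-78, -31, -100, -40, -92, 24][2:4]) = -140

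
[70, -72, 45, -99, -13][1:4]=[-72, 45, -99]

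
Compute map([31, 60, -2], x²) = (31)²=961, (60)²=3600, (-2)²=4
= [961, 3600, 4]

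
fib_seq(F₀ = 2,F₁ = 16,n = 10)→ F_2 = F_1 + F_0 = 18
F_3 = F_2 + F_1 = 34
F_4 = F_3 + F_2 = 52
...
= [2, 16, 18, 34, 52, 86, 138, 224, 362, 586]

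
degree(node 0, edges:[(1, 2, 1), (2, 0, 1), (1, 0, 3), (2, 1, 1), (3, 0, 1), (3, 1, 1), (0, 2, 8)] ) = 4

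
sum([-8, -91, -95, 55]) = (-8) + (-91) + (-95) + 55
= -139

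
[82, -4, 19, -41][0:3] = [82, -4, 19]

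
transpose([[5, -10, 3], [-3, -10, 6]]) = [[5, -3], [-10, -10], [3, 6]]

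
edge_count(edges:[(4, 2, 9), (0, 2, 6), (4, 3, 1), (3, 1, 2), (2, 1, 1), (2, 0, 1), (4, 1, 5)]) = 7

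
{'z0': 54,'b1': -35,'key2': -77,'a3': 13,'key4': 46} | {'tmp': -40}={'z0': 54, 'b1': -35, 'key2': -77, 'a3': 13, 'key4': 46, 'tmp': -40}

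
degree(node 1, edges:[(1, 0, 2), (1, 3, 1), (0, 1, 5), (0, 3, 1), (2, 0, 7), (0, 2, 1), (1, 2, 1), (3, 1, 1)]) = 5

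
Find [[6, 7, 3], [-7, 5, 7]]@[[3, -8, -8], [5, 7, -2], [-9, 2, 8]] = C[0][0] = (6)*(3) + (7)*(5) + (3)*(-9) = 26
C[0][1] = (6)*(-8) + (7)*(7) + (3)*(2) = 7
C[0][2] = (6)*(-8) + (7)*(-2) + (3)*(8) = -38
C[1][0] = (-7)*(3) + (5)*(5) + (7)*(-9) = -59
C[1][1] = (-7)*(-8) + (5)*(7) + (7)*(2) = 105
C[1][2] = (-7)*(-8) + (5)*(-2) + (7)*(8) = 102
= [[26, 7, -38], [-59, 105, 102]]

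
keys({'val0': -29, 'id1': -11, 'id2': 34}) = ['val0', 'id1', 'id2']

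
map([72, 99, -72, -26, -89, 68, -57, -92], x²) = [5184, 9801, 5184, 676, 7921, 4624, 3249, 8464]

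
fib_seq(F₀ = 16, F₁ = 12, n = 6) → [16, 12, 28, 40, 68, 108]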